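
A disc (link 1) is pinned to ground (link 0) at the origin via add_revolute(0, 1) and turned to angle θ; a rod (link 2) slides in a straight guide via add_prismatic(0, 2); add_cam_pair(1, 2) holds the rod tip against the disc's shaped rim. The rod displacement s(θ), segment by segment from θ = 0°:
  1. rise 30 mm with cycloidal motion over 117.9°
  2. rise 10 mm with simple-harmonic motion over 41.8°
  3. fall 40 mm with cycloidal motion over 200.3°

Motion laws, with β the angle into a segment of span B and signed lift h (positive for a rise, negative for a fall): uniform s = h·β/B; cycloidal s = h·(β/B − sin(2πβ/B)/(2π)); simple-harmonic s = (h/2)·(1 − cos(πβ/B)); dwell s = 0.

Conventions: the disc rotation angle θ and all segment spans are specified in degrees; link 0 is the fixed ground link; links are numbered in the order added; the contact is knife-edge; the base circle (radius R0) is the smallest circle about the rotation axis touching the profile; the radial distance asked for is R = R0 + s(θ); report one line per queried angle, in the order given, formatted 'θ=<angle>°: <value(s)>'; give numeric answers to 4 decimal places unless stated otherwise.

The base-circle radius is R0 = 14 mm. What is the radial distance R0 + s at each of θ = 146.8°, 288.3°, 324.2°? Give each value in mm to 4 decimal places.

segment 1 (0° to 117.9°, cycloidal, h = 30) is passed completely: s = 0.0000 + (30) = 30.0000
θ = 146.8° falls in segment 2 (117.9° to 159.7°, simple-harmonic, h = 10): β = 146.8 − 117.9 = 28.9°, B = 41.8°; Δs = 10/2·(1 − cos(π·0.6914)) = 7.8284; s = 30.0000 + 7.8284 = 37.8284
segment 2 (117.9° to 159.7°, simple-harmonic, h = 10) is passed completely: s = 30.0000 + (10) = 40.0000
θ = 288.3° falls in segment 3 (159.7° to 360°, cycloidal, h = -40): β = 288.3 − 159.7 = 128.6°, B = 200.3°; Δs = -40·(0.6420 − sin(2π·0.6420)/(2π)) = -30.6383; s = 40.0000 − 30.6383 = 9.3617
θ = 324.2° falls in segment 3 (159.7° to 360°, cycloidal, h = -40): β = 324.2 − 159.7 = 164.5°, B = 200.3°; Δs = -40·(0.8213 − sin(2π·0.8213)/(2π)) = -38.5893; s = 40.0000 − 38.5893 = 1.4107
θ=146.8°: R = R0 + s = 14 + 37.8284 = 51.8284
θ=288.3°: R = R0 + s = 14 + 9.3617 = 23.3617
θ=324.2°: R = R0 + s = 14 + 1.4107 = 15.4107

θ=146.8°: 51.8284
θ=288.3°: 23.3617
θ=324.2°: 15.4107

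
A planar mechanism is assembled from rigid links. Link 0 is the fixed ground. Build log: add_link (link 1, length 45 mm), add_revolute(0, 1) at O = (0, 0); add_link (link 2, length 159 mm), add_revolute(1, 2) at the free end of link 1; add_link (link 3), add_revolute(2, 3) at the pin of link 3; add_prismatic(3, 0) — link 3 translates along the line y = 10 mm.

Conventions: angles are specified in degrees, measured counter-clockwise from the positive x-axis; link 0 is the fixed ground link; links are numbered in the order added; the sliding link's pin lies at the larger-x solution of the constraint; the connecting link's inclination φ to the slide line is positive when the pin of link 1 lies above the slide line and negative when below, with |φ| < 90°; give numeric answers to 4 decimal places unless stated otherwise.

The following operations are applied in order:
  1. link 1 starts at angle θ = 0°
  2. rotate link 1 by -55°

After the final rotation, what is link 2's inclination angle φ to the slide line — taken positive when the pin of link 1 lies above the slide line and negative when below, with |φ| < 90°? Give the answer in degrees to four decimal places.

geometry: r = 45 mm, L = 159 mm, e = 10 mm; θ starts at 0°
rotate link 1 by -55°: θ ← 0° -55° = -55°
h = r sin θ − e = -36.861842 − 10 = -46.861842
sin φ = h / L = -46.861842 / 159 = -0.29472857
φ = arcsin(-0.29472857) = -17.141262°

-17.1413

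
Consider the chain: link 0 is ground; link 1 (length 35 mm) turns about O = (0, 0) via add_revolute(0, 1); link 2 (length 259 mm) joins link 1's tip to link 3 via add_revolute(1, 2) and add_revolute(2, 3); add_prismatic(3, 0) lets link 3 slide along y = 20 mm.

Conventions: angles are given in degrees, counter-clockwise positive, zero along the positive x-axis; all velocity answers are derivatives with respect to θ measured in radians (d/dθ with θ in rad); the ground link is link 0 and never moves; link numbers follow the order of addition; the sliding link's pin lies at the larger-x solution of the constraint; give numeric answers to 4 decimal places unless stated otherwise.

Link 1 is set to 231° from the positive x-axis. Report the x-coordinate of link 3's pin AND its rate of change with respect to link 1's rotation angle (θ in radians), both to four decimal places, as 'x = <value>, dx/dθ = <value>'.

geometry: r = 35 mm, L = 259 mm, e = 20 mm
crank pin P = (r cos θ, r sin θ) = (-22.026214, -27.200109)
h = r sin θ − e = -27.200109 − 20 = -47.200109
x = r cos θ + √(L² − h²) = -22.026214 + 254.662816 = 232.636602
dx/dθ = −r sin θ − h·r cos θ/√(L² − h²) (θ in radians; h = -47.200109) = 23.117692

x = 232.6366, dx/dθ = 23.1177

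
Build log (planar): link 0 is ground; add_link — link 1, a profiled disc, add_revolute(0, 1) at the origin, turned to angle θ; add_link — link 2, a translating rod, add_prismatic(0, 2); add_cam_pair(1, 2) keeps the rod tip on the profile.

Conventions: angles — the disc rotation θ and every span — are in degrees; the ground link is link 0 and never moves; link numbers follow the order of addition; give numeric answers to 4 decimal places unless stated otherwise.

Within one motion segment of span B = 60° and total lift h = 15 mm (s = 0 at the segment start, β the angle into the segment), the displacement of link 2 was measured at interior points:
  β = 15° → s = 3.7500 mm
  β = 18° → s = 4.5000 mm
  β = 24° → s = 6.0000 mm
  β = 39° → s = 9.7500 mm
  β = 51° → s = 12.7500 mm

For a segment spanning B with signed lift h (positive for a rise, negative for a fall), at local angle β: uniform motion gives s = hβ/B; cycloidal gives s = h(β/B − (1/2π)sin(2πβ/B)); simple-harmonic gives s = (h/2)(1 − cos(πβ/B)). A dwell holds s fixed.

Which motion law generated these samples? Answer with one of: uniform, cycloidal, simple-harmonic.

candidates at β/B = r: uniform s = h·r (linear in β); cycloidal s = h·(r − sin(2πr)/(2π)); simple-harmonic s = (h/2)(1 − cos(πr))
β=15°: printed 3.7500 | uniform 3.7500, cycloidal 1.3627, simple-harmonic 2.1967
β=18°: printed 4.5000 | uniform 4.5000, cycloidal 2.2295, simple-harmonic 3.0916
β=24°: printed 6.0000 | uniform 6.0000, cycloidal 4.5968, simple-harmonic 5.1824
β=39°: printed 9.7500 | uniform 9.7500, cycloidal 11.6814, simple-harmonic 10.9049
β=51°: printed 12.7500 | uniform 12.7500, cycloidal 14.6814, simple-harmonic 14.1825
only one law matches every sample → uniform

uniform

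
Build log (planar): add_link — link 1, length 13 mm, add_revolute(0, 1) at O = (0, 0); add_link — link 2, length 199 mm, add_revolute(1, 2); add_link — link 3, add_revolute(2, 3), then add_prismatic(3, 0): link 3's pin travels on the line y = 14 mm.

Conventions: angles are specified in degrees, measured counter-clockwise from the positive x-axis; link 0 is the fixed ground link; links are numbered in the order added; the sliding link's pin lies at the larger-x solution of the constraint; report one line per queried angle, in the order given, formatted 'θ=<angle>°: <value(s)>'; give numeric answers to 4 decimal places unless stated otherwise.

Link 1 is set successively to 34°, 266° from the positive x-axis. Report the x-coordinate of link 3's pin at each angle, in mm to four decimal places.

geometry: r = 13 mm, L = 199 mm, e = 14 mm
θ=34°: crank pin P = (r cos θ, r sin θ) = (10.777488, 7.269508)
θ=34°: h = r sin θ − e = 7.269508 − 14 = -6.730492
θ=34°: x = r cos θ + √(L² − h²) = 10.777488 + 198.886150 = 209.663638
θ=266°: crank pin P = (r cos θ, r sin θ) = (-0.906834, -12.968333)
θ=266°: h = r sin θ − e = -12.968333 − 14 = -26.968333
θ=266°: x = r cos θ + √(L² − h²) = -0.906834 + 197.164168 = 196.257334

θ=34°: 209.6636
θ=266°: 196.2573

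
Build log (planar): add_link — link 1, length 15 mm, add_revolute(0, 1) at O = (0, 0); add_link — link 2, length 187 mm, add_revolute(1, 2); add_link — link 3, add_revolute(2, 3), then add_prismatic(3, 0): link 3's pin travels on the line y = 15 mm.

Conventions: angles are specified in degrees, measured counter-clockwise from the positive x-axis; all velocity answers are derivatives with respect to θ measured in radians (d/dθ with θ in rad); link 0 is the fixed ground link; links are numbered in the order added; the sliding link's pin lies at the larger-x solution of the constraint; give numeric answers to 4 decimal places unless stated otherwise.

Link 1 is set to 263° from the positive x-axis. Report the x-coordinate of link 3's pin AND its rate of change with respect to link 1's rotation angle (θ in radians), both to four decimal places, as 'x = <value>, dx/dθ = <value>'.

geometry: r = 15 mm, L = 187 mm, e = 15 mm
crank pin P = (r cos θ, r sin θ) = (-1.828040, -14.888192)
h = r sin θ − e = -14.888192 − 15 = -29.888192
x = r cos θ + √(L² − h²) = -1.828040 + 184.596035 = 182.767994
dx/dθ = −r sin θ − h·r cos θ/√(L² − h²) (θ in radians; h = -29.888192) = 14.592212

x = 182.7680, dx/dθ = 14.5922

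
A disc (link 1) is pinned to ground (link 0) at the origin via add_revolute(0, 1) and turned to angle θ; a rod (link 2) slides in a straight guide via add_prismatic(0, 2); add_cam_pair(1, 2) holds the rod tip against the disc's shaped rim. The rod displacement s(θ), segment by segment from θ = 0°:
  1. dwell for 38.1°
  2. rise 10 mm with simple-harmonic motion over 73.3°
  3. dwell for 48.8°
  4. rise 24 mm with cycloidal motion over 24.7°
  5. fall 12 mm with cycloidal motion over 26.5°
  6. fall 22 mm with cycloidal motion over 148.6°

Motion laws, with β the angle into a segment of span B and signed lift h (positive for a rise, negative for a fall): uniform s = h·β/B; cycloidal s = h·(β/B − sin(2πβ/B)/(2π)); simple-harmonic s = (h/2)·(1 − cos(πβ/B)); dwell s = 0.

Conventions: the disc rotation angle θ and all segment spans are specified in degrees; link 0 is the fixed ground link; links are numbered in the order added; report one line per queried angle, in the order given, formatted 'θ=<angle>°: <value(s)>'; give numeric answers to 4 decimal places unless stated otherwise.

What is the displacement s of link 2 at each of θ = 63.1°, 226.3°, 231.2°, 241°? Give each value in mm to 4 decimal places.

segment 1 (0° to 38.1°, dwell): s unchanged at 0.0000
θ = 63.1° falls in segment 2 (38.1° to 111.4°, simple-harmonic, h = 10): β = 63.1 − 38.1 = 25°, B = 73.3°; Δs = 10/2·(1 − cos(π·0.3411)) = 2.6059; s = 0.0000 + 2.6059 = 2.6059
segment 2 (38.1° to 111.4°, simple-harmonic, h = 10) is passed completely: s = 0.0000 + (10) = 10.0000
segment 3 (111.4° to 160.2°, dwell): s unchanged at 10.0000
segment 4 (160.2° to 184.9°, cycloidal, h = 24) is passed completely: s = 10.0000 + (24) = 34.0000
segment 5 (184.9° to 211.4°, cycloidal, h = -12) is passed completely: s = 34.0000 + (-12) = 22.0000
θ = 226.3° falls in segment 6 (211.4° to 360°, cycloidal, h = -22): β = 226.3 − 211.4 = 14.9°, B = 148.6°; Δs = -22·(0.1003 − sin(2π·0.1003)/(2π)) = -0.1431; s = 22.0000 − 0.1431 = 21.8569
θ = 231.2° falls in segment 6 (211.4° to 360°, cycloidal, h = -22): β = 231.2 − 211.4 = 19.8°, B = 148.6°; Δs = -22·(0.1332 − sin(2π·0.1332)/(2π)) = -0.3306; s = 22.0000 − 0.3306 = 21.6694
θ = 241° falls in segment 6 (211.4° to 360°, cycloidal, h = -22): β = 241 − 211.4 = 29.6°, B = 148.6°; Δs = -22·(0.1992 − sin(2π·0.1992)/(2π)) = -1.0577; s = 22.0000 − 1.0577 = 20.9423

θ=63.1°: 2.6059
θ=226.3°: 21.8569
θ=231.2°: 21.6694
θ=241°: 20.9423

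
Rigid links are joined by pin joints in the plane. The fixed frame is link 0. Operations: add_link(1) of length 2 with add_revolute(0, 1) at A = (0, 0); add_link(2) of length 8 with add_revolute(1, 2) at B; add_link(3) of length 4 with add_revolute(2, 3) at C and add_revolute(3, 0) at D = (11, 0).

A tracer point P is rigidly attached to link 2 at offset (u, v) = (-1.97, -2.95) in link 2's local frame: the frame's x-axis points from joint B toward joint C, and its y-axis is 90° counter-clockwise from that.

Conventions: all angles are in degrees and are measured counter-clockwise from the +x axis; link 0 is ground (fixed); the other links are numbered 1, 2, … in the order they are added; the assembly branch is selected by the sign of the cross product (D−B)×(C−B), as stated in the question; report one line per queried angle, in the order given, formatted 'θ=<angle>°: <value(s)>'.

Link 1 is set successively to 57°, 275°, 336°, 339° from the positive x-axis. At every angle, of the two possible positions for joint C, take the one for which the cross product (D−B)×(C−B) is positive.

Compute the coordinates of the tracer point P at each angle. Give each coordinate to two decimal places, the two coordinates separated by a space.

A=(0,0), D=(11.00,0)
θ=57°: B = A + 2.00·(cos57°, sin57°) = (1.0893, 1.6773)
θ=57°: |BD| = 10.0517
θ=57°: circle(B,8.00) ∩ circle(D,4.00): a=7.4135, h=3.0067
θ=57°:   candidates: C₊=(8.9006,3.4048) cross=30.222; C₋=(7.8971,-2.5243) cross=-30.222
θ=57°:   branch + wants cross > 0 → take C=(8.9006,3.4048) (cross=30.222)
θ=57°: ex = (C−B)/|BC| = (0.9764,0.2159); ey = (-0.2159,0.9764)
θ=57°: P = B + -1.97·ex + -2.95·ey = (-0.1973,-1.6284)
θ=275°: B = A + 2.00·(cos275°, sin275°) = (0.1743, -1.9924)
θ=275°: |BD| = 11.0075
θ=275°: circle(B,8.00) ∩ circle(D,4.00): a=7.6841, h=2.2260
θ=275°:   candidates: C₊=(7.3286,1.5876) cross=24.502; C₋=(8.1344,-2.7907) cross=-24.502
θ=275°:   branch + wants cross > 0 → take C=(7.3286,1.5876) (cross=24.502)
θ=275°: ex = (C−B)/|BC| = (0.8943,0.4475); ey = (-0.4475,0.8943)
θ=275°: P = B + -1.97·ex + -2.95·ey = (-0.2673,-5.5121)
θ=336°: B = A + 2.00·(cos336°, sin336°) = (1.8271, -0.8135)
θ=336°: |BD| = 9.2089
θ=336°: circle(B,8.00) ∩ circle(D,4.00): a=7.2106, h=3.4651
θ=336°:   candidates: C₊=(8.7034,3.2750) cross=31.910; C₋=(9.3156,-3.6281) cross=-31.910
θ=336°:   branch + wants cross > 0 → take C=(8.7034,3.2750) (cross=31.910)
θ=336°: ex = (C−B)/|BC| = (0.8595,0.5111); ey = (-0.5111,0.8595)
θ=336°: P = B + -1.97·ex + -2.95·ey = (1.6414,-4.3559)
θ=339°: B = A + 2.00·(cos339°, sin339°) = (1.8672, -0.7167)
θ=339°: |BD| = 9.1609
θ=339°: circle(B,8.00) ∩ circle(D,4.00): a=7.2003, h=3.4865
θ=339°:   candidates: C₊=(8.7726,3.3224) cross=31.940; C₋=(9.3182,-3.6292) cross=-31.940
θ=339°:   branch + wants cross > 0 → take C=(8.7726,3.3224) (cross=31.940)
θ=339°: ex = (C−B)/|BC| = (0.8632,0.5049); ey = (-0.5049,0.8632)
θ=339°: P = B + -1.97·ex + -2.95·ey = (1.6561,-4.2578)

θ=57°: -0.20 -1.63
θ=275°: -0.27 -5.51
θ=336°: 1.64 -4.36
θ=339°: 1.66 -4.26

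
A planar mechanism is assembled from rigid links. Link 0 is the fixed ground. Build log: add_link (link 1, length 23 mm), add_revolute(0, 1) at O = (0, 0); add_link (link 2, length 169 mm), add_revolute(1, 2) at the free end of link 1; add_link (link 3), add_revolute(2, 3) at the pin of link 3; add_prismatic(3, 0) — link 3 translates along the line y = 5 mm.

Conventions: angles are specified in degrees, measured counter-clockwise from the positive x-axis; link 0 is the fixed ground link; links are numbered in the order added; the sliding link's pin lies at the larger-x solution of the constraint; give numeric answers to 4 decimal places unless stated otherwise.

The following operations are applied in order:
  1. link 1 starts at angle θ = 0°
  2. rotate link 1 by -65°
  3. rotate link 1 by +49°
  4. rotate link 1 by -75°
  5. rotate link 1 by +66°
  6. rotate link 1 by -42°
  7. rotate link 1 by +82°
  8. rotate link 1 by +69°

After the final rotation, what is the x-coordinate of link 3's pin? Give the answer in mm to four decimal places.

geometry: r = 23 mm, L = 169 mm, e = 5 mm; θ starts at 0°
rotate link 1 by -65°: θ ← 0° -65° = -65°
rotate link 1 by +49°: θ ← -65° +49° = -16°
rotate link 1 by -75°: θ ← -16° -75° = -91°
rotate link 1 by +66°: θ ← -91° +66° = -25°
rotate link 1 by -42°: θ ← -25° -42° = -67°
rotate link 1 by +82°: θ ← -67° +82° = 15°
rotate link 1 by +69°: θ ← 15° +69° = 84°
crank pin P = (r cos θ, r sin θ) = (2.404155, 22.874004)
h = r sin θ − e = 22.874004 − 5 = 17.874004
x = r cos θ + √(L² − h²) = 2.404155 + 168.052135 = 170.456289

170.4563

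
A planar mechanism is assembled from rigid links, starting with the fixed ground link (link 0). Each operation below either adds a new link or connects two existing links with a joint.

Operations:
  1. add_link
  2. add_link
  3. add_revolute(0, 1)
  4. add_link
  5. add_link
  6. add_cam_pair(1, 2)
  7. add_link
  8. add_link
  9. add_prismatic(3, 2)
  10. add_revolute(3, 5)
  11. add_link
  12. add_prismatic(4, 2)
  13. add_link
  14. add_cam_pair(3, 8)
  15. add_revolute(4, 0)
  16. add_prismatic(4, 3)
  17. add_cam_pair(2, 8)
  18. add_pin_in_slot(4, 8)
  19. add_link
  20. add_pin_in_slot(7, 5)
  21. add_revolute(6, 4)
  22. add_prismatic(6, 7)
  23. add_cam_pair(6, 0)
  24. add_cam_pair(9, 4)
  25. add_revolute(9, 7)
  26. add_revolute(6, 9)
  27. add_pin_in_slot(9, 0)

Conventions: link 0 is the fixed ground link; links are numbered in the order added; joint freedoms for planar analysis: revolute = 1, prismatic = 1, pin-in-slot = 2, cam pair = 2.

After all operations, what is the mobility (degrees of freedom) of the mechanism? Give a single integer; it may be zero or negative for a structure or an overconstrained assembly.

(L,J1,J2)=(1,0,0); link0 fixed
link1: (2,0,0)
link2: (3,0,0)
R 0-1 [J1]: (3,1,0)
link3: (4,1,0)
link4: (5,1,0)
C 1-2 [J2]: (5,1,1)
link5: (6,1,1)
link6: (7,1,1)
P 3-2 [J1]: (7,2,1)
R 3-5 [J1]: (7,3,1)
link7: (8,3,1)
P 4-2 [J1]: (8,4,1)
link8: (9,4,1)
C 3-8 [J2]: (9,4,2)
R 4-0 [J1]: (9,5,2)
P 4-3 [J1]: (9,6,2)
C 2-8 [J2]: (9,6,3)
PS 4-8 [J2]: (9,6,4)
link9: (10,6,4)
PS 7-5 [J2]: (10,6,5)
R 6-4 [J1]: (10,7,5)
P 6-7 [J1]: (10,8,5)
C 6-0 [J2]: (10,8,6)
C 9-4 [J2]: (10,8,7)
R 9-7 [J1]: (10,9,7)
R 6-9 [J1]: (10,10,7)
PS 9-0 [J2]: (10,10,8)
Grübler: 3·9 − 2·10 − 8 = -1

M = -1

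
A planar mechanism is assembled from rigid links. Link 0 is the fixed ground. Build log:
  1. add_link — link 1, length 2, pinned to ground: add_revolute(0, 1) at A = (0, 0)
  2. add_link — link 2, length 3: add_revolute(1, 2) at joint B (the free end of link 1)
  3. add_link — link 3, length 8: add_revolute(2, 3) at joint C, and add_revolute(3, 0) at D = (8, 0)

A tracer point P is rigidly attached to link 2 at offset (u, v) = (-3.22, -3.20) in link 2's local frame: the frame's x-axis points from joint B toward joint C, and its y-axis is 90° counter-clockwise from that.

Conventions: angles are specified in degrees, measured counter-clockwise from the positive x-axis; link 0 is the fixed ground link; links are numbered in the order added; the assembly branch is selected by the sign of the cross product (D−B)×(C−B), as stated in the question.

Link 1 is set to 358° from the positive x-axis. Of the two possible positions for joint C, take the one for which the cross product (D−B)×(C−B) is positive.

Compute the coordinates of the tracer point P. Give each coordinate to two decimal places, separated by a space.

A=(0,0), D=(8.00,0)
B = A + 2.00·(cos358°, sin358°) = (1.9988, -0.0698)
|BD| = 6.0016
circle(B,3.00) ∩ circle(D,8.00): a=-1.5813, h=2.5494
  candidates: C₊=(0.3880,2.4611) cross=15.301; C₋=(0.4473,-2.6374) cross=-15.301
  branch + wants cross > 0 → take C=(0.3880,2.4611) (cross=15.301)
ex = (C−B)/|BC| = (-0.5369,0.8436); ey = (-0.8436,-0.5369)
P = B + -3.22·ex + -3.20·ey = (6.4273,-1.0680)

6.43 -1.07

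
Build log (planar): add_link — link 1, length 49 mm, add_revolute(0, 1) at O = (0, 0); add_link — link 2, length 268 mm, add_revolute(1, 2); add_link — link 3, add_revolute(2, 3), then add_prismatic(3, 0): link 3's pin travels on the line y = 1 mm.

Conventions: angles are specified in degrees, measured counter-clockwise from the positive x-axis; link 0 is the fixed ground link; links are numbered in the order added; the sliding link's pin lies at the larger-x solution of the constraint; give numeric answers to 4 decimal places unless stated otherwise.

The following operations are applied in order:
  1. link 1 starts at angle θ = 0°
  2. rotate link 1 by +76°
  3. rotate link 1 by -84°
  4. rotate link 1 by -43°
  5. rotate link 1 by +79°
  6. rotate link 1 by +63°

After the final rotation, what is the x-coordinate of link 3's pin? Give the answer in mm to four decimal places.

geometry: r = 49 mm, L = 268 mm, e = 1 mm; θ starts at 0°
rotate link 1 by +76°: θ ← 0° +76° = 76°
rotate link 1 by -84°: θ ← 76° -84° = -8°
rotate link 1 by -43°: θ ← -8° -43° = -51°
rotate link 1 by +79°: θ ← -51° +79° = 28°
rotate link 1 by +63°: θ ← 28° +63° = 91°
crank pin P = (r cos θ, r sin θ) = (-0.855168, 48.992537)
h = r sin θ − e = 48.992537 − 1 = 47.992537
x = r cos θ + √(L² − h²) = -0.855168 + 263.667814 = 262.812647

262.8126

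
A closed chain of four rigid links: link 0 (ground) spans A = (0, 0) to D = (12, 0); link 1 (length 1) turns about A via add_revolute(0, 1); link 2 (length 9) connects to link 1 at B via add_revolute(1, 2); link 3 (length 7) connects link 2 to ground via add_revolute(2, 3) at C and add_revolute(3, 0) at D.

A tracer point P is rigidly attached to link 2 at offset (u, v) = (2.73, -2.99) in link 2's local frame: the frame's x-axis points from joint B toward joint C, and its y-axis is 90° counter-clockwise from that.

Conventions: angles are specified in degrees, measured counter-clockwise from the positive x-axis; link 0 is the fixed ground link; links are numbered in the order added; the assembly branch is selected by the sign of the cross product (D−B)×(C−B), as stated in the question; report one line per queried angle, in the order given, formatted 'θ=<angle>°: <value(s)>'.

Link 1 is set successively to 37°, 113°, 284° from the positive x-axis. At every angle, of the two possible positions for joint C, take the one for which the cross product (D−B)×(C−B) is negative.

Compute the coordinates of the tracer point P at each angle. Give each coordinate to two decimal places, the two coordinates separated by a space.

A=(0,0), D=(12.00,0)
θ=37°: B = A + 1.00·(cos37°, sin37°) = (0.7986, 0.6018)
θ=37°: |BD| = 11.2175
θ=37°: circle(B,9.00) ∩ circle(D,7.00): a=7.0351, h=5.6131
θ=37°:   candidates: C₊=(8.1247,5.8294) cross=62.966; C₋=(7.5225,-5.3807) cross=-62.966
θ=37°:   branch - wants cross < 0 → take C=(7.5225,-5.3807) (cross=-62.966)
θ=37°: ex = (C−B)/|BC| = (0.7471,-0.6647); ey = (0.6647,0.7471)
θ=37°: P = B + 2.73·ex + -2.99·ey = (0.8507,-3.4467)
θ=113°: B = A + 1.00·(cos113°, sin113°) = (-0.3907, 0.9205)
θ=113°: |BD| = 12.4249
θ=113°: circle(B,9.00) ∩ circle(D,7.00): a=7.5002, h=4.9747
θ=113°:   candidates: C₊=(7.4574,5.3258) cross=61.810; C₋=(6.7203,-4.5961) cross=-61.810
θ=113°:   branch - wants cross < 0 → take C=(6.7203,-4.5961) (cross=-61.810)
θ=113°: ex = (C−B)/|BC| = (0.7901,-0.6130); ey = (0.6130,0.7901)
θ=113°: P = B + 2.73·ex + -2.99·ey = (-0.0665,-3.1153)
θ=284°: B = A + 1.00·(cos284°, sin284°) = (0.2419, -0.9703)
θ=284°: |BD| = 11.7980
θ=284°: circle(B,9.00) ∩ circle(D,7.00): a=7.2552, h=5.3256
θ=284°:   candidates: C₊=(7.0345,4.9340) cross=62.832; C₋=(7.9105,-5.6812) cross=-62.832
θ=284°:   branch - wants cross < 0 → take C=(7.9105,-5.6812) (cross=-62.832)
θ=284°: ex = (C−B)/|BC| = (0.8521,-0.5234); ey = (0.5234,0.8521)
θ=284°: P = B + 2.73·ex + -2.99·ey = (1.0030,-4.9469)

θ=37°: 0.85 -3.45
θ=113°: -0.07 -3.12
θ=284°: 1.00 -4.95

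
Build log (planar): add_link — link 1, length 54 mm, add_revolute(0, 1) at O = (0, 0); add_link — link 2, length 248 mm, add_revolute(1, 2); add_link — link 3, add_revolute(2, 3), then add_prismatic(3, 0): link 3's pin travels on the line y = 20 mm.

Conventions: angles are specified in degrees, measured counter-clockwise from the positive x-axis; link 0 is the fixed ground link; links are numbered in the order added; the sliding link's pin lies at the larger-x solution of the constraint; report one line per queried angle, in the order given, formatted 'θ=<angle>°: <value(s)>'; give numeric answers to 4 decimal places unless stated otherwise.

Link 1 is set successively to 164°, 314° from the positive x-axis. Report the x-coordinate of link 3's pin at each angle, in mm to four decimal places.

geometry: r = 54 mm, L = 248 mm, e = 20 mm
θ=164°: crank pin P = (r cos θ, r sin θ) = (-51.908132, 14.884417)
θ=164°: h = r sin θ − e = 14.884417 − 20 = -5.115583
θ=164°: x = r cos θ + √(L² − h²) = -51.908132 + 247.947234 = 196.039102
θ=314°: crank pin P = (r cos θ, r sin θ) = (37.511552, -38.844349)
θ=314°: h = r sin θ − e = -38.844349 − 20 = -58.844349
θ=314°: x = r cos θ + √(L² − h²) = 37.511552 + 240.917709 = 278.429261

θ=164°: 196.0391
θ=314°: 278.4293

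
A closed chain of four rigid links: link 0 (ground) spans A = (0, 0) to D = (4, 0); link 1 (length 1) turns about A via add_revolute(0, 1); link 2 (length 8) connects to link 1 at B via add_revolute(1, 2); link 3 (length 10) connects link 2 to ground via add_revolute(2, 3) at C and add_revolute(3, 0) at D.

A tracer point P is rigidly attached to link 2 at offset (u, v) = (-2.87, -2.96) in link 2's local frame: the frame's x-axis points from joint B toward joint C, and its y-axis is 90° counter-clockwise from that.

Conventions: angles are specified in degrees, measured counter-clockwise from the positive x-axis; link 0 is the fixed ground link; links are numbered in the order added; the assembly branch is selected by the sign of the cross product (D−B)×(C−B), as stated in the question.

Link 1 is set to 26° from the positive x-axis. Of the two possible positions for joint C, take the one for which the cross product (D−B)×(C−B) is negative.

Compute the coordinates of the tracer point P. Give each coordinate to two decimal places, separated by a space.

A=(0,0), D=(4.00,0)
B = A + 1.00·(cos26°, sin26°) = (0.8988, 0.4384)
|BD| = 3.1320
circle(B,8.00) ∩ circle(D,10.00): a=-4.1810, h=6.8205
  candidates: C₊=(-2.2865,7.7769) cross=21.362; C₋=(-4.1957,-5.7298) cross=-21.362
  branch - wants cross < 0 → take C=(-4.1957,-5.7298) (cross=-21.362)
ex = (C−B)/|BC| = (-0.6368,-0.7710); ey = (0.7710,-0.6368)
P = B + -2.87·ex + -2.96·ey = (0.4442,4.5362)

0.44 4.54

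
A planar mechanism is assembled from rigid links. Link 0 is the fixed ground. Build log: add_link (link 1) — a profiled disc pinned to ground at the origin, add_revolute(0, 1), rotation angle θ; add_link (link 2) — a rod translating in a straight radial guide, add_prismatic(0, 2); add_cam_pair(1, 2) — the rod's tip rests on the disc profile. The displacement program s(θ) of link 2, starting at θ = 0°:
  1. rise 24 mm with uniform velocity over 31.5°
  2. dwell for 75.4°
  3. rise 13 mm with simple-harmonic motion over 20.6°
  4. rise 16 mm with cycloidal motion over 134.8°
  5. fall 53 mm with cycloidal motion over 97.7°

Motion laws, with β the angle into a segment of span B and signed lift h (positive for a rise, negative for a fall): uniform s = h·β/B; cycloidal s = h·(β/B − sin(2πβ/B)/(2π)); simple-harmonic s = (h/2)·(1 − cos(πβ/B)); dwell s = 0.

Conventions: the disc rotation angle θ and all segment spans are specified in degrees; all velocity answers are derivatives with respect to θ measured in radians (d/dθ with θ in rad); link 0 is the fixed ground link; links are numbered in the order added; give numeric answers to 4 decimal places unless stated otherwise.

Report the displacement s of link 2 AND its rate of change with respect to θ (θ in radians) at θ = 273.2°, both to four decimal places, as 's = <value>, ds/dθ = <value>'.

seg 1 [0°–31.5°] uniform, h=24: full span → s += 24 → s = 24.0000
seg 2 [31.5°–106.9°] dwell: s stays 24.0000
seg 3 [106.9°–127.5°] simple-harmonic, h=13: full span → s += 13 → s = 37.0000
seg 4 [127.5°–262.3°] cycloidal, h=16: full span → s += 16 → s = 53.0000
seg 5 [262.3°–360°] cycloidal, h=-53: θ=273.2° here. β=10.9, B=97.7. -53·(0.1116 − sin(2π·0.1116)/(2π)) = -0.4725 → s = 52.5275
velocity in seg [262.3°–360°] (cycloidal), θ in radians: β = 10.9° = 0.1902 rad, B = 97.7° = 1.7052 rad; ds/dθ = (h/B)(1 − cos(2πβ/B)) = ((-53)/1.7052)(1 − cos(2π·0.1116)) = -7.328925 mm/rad

s = 52.5275, ds/dθ = -7.3289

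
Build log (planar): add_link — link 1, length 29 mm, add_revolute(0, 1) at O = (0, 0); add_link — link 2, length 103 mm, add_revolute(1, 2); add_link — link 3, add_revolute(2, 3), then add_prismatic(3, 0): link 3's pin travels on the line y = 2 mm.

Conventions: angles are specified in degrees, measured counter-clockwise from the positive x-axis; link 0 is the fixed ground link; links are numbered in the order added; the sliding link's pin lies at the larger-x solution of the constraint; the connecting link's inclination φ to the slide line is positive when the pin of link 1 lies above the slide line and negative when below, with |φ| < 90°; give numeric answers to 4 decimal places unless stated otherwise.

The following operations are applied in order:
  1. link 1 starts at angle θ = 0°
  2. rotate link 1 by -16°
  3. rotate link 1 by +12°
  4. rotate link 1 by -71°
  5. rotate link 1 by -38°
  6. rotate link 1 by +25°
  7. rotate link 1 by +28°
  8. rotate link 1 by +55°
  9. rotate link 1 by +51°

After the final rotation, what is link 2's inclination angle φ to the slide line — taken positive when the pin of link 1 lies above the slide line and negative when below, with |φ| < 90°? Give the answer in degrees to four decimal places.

geometry: r = 29 mm, L = 103 mm, e = 2 mm; θ starts at 0°
rotate link 1 by -16°: θ ← 0° -16° = -16°
rotate link 1 by +12°: θ ← -16° +12° = -4°
rotate link 1 by -71°: θ ← -4° -71° = -75°
rotate link 1 by -38°: θ ← -75° -38° = -113°
rotate link 1 by +25°: θ ← -113° +25° = -88°
rotate link 1 by +28°: θ ← -88° +28° = -60°
rotate link 1 by +55°: θ ← -60° +55° = -5°
rotate link 1 by +51°: θ ← -5° +51° = 46°
h = r sin θ − e = 20.860854 − 2 = 18.860854
sin φ = h / L = 18.860854 / 103 = 0.18311509
φ = arcsin(0.18311509) = 10.551258°

10.5513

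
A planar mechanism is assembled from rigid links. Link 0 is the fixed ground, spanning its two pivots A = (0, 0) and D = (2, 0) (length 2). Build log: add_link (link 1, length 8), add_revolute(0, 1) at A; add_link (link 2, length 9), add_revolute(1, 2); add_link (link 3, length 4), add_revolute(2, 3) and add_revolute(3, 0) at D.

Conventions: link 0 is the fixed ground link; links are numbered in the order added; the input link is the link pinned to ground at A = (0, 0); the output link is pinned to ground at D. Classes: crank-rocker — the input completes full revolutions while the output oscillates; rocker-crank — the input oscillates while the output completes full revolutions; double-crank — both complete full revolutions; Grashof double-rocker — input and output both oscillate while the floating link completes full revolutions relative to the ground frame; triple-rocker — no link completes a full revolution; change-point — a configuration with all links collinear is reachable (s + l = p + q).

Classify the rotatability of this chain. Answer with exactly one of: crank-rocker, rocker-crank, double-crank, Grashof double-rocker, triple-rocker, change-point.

lengths: ground=2, input=8, coupler=9, output=4
sorted: s=2 (shortest), l=9 (longest), p+q=12
s + l = 11 vs p + q = 12
s + l < p + q (Grashof) with shortest = ground link → double-crank

double-crank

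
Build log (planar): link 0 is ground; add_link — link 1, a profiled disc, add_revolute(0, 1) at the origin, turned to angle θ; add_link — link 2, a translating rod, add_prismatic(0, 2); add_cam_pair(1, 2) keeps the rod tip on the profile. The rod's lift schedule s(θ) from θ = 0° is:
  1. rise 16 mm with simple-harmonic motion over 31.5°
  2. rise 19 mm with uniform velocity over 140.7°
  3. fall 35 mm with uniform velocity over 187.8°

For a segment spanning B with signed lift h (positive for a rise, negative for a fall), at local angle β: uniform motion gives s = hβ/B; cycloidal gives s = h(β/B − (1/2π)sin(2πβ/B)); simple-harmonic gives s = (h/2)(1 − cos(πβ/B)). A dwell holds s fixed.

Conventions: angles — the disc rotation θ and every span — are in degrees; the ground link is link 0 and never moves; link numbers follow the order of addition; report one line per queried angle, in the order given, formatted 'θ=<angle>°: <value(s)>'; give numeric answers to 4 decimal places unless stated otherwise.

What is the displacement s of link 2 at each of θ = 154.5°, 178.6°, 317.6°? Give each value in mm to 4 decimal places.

seg 1 [0°–31.5°] simple-harmonic, h=16: full span → s += 16 → s = 16.0000
seg 2 [31.5°–172.2°] uniform, h=19: θ=154.5° here. β=123, B=140.7. 19·123/140.7 = 16.6098 → s = 32.6098
seg 2 [31.5°–172.2°] uniform, h=19: full span → s += 19 → s = 35.0000
seg 3 [172.2°–360°] uniform, h=-35: θ=178.6° here. β=6.4, B=187.8. -35·6.4/187.8 = -1.1928 → s = 33.8072
seg 3 [172.2°–360°] uniform, h=-35: θ=317.6° here. β=145.4, B=187.8. -35·145.4/187.8 = -27.0980 → s = 7.9020

θ=154.5°: 32.6098
θ=178.6°: 33.8072
θ=317.6°: 7.9020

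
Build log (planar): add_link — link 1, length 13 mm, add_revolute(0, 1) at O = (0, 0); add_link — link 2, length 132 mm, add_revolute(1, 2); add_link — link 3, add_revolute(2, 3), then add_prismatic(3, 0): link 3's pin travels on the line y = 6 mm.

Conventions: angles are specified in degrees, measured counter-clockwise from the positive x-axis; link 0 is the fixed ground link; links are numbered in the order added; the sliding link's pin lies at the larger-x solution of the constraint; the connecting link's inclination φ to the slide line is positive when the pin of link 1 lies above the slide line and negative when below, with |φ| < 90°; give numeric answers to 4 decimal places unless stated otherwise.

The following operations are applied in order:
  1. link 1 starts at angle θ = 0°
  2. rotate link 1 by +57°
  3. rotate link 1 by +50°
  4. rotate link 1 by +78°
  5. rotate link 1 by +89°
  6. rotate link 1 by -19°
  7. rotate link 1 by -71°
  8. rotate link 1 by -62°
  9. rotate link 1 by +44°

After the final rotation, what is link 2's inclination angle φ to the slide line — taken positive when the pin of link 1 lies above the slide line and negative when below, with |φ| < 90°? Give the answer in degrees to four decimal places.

geometry: r = 13 mm, L = 132 mm, e = 6 mm; θ starts at 0°
rotate link 1 by +57°: θ ← 0° +57° = 57°
rotate link 1 by +50°: θ ← 57° +50° = 107°
rotate link 1 by +78°: θ ← 107° +78° = 185°
rotate link 1 by +89°: θ ← 185° +89° = 274°
rotate link 1 by -19°: θ ← 274° -19° = 255°
rotate link 1 by -71°: θ ← 255° -71° = 184°
rotate link 1 by -62°: θ ← 184° -62° = 122°
rotate link 1 by +44°: θ ← 122° +44° = 166°
h = r sin θ − e = 3.144985 − 6 = -2.855015
sin φ = h / L = -2.855015 / 132 = -0.02162890
φ = arcsin(-0.02162890) = -1.239342°

-1.2393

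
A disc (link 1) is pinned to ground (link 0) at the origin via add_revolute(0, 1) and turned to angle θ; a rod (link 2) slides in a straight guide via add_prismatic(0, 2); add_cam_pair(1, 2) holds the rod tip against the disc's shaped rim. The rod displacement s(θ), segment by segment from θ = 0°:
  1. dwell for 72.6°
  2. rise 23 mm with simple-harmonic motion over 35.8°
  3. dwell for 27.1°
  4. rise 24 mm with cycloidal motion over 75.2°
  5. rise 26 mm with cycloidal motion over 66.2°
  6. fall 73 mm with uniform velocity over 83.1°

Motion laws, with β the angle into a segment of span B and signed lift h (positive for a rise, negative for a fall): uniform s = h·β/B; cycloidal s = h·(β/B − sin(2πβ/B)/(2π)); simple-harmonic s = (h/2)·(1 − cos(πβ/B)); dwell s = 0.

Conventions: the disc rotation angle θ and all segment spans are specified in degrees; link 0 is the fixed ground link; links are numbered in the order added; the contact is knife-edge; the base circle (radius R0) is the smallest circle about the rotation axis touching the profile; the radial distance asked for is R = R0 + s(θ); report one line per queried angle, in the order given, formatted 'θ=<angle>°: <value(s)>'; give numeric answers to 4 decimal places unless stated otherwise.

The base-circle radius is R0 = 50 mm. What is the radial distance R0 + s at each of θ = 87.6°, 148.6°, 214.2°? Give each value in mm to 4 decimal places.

segment 1 (0° to 72.6°, dwell): s unchanged at 0.0000
θ = 87.6° falls in segment 2 (72.6° to 108.4°, simple-harmonic, h = 23): β = 87.6 − 72.6 = 15°, B = 35.8°; Δs = 23/2·(1 − cos(π·0.4190)) = 8.6049; s = 0.0000 + 8.6049 = 8.6049
segment 2 (72.6° to 108.4°, simple-harmonic, h = 23) is passed completely: s = 0.0000 + (23) = 23.0000
segment 3 (108.4° to 135.5°, dwell): s unchanged at 23.0000
θ = 148.6° falls in segment 4 (135.5° to 210.7°, cycloidal, h = 24): β = 148.6 − 135.5 = 13.1°, B = 75.2°; Δs = 24·(0.1742 − sin(2π·0.1742)/(2π)) = 0.7862; s = 23.0000 + 0.7862 = 23.7862
segment 4 (135.5° to 210.7°, cycloidal, h = 24) is passed completely: s = 23.0000 + (24) = 47.0000
θ = 214.2° falls in segment 5 (210.7° to 276.9°, cycloidal, h = 26): β = 214.2 − 210.7 = 3.5°, B = 66.2°; Δs = 26·(0.0529 − sin(2π·0.0529)/(2π)) = 0.0251; s = 47.0000 + 0.0251 = 47.0251
θ=87.6°: R = R0 + s = 50 + 8.6049 = 58.6049
θ=148.6°: R = R0 + s = 50 + 23.7862 = 73.7862
θ=214.2°: R = R0 + s = 50 + 47.0251 = 97.0251

θ=87.6°: 58.6049
θ=148.6°: 73.7862
θ=214.2°: 97.0251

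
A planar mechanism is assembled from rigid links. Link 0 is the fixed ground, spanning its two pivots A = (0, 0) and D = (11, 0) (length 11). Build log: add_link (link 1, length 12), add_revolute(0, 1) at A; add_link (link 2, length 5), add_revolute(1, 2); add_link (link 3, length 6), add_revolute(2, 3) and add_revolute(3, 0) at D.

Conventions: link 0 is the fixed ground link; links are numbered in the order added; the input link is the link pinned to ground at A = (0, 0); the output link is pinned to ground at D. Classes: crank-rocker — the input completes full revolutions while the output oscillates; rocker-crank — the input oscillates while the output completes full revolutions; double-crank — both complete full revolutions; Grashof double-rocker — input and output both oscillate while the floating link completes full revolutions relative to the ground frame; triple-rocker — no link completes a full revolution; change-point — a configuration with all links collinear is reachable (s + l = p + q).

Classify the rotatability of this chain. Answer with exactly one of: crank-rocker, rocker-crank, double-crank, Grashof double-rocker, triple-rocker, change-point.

lengths: ground=11, input=12, coupler=5, output=6
sorted: s=5 (shortest), l=12 (longest), p+q=17
s + l = 17 vs p + q = 17
s + l = p + q → change-point (collinear configuration reachable)

change-point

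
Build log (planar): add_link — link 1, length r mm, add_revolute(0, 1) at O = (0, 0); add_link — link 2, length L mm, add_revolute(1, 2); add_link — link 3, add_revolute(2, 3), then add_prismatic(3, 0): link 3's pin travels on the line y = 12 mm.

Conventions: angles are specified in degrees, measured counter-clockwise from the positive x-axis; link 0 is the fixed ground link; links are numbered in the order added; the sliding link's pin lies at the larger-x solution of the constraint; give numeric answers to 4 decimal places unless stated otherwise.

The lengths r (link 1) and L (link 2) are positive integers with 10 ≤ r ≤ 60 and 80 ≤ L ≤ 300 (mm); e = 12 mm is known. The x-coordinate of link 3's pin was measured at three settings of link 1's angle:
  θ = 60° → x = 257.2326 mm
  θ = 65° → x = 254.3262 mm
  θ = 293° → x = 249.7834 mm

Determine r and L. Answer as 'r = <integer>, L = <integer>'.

constraint per measurement: (x − r cos θ)² + (r sin θ − e)² = L²
subtracting the θ₁ and θ₂ equations cancels the r² and L² terms:
r = (x₁² − x₂²) / (2[(x₁cos θ₁ + e sin θ₁) − (x₂cos θ₂ + e sin θ₂)]) = 35.9998 → r = 36
L² = (x₁ − r cos θ₁)² + (r sin θ₁ − e)² = 57599.9910 → L = 240.0000 → L = 240
check at θ₃=293°: x = 249.7834 (printed 249.7834) ✓

r = 36, L = 240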